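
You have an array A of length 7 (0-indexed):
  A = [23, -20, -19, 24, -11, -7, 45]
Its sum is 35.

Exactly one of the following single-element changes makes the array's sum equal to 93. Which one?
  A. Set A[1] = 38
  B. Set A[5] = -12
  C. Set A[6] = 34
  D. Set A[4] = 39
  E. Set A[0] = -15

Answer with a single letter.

Option A: A[1] -20->38, delta=58, new_sum=35+(58)=93 <-- matches target
Option B: A[5] -7->-12, delta=-5, new_sum=35+(-5)=30
Option C: A[6] 45->34, delta=-11, new_sum=35+(-11)=24
Option D: A[4] -11->39, delta=50, new_sum=35+(50)=85
Option E: A[0] 23->-15, delta=-38, new_sum=35+(-38)=-3

Answer: A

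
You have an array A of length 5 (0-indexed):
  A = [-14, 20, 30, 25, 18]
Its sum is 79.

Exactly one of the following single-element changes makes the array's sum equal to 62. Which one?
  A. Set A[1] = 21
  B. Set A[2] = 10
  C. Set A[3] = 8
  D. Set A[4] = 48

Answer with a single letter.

Answer: C

Derivation:
Option A: A[1] 20->21, delta=1, new_sum=79+(1)=80
Option B: A[2] 30->10, delta=-20, new_sum=79+(-20)=59
Option C: A[3] 25->8, delta=-17, new_sum=79+(-17)=62 <-- matches target
Option D: A[4] 18->48, delta=30, new_sum=79+(30)=109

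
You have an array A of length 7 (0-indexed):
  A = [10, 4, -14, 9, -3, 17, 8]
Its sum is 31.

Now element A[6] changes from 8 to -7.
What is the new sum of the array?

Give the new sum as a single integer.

Answer: 16

Derivation:
Old value at index 6: 8
New value at index 6: -7
Delta = -7 - 8 = -15
New sum = old_sum + delta = 31 + (-15) = 16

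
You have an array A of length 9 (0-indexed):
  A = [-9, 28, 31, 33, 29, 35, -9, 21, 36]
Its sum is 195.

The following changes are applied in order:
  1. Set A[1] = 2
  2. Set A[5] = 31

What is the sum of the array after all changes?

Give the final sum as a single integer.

Initial sum: 195
Change 1: A[1] 28 -> 2, delta = -26, sum = 169
Change 2: A[5] 35 -> 31, delta = -4, sum = 165

Answer: 165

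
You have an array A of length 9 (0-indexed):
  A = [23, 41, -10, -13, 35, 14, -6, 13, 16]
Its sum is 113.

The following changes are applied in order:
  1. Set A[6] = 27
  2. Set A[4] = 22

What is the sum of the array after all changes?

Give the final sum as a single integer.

Answer: 133

Derivation:
Initial sum: 113
Change 1: A[6] -6 -> 27, delta = 33, sum = 146
Change 2: A[4] 35 -> 22, delta = -13, sum = 133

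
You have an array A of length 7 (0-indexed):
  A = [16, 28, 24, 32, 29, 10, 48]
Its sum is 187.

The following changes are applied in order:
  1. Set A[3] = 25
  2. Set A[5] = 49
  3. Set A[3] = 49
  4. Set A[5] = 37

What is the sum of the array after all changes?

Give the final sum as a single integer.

Initial sum: 187
Change 1: A[3] 32 -> 25, delta = -7, sum = 180
Change 2: A[5] 10 -> 49, delta = 39, sum = 219
Change 3: A[3] 25 -> 49, delta = 24, sum = 243
Change 4: A[5] 49 -> 37, delta = -12, sum = 231

Answer: 231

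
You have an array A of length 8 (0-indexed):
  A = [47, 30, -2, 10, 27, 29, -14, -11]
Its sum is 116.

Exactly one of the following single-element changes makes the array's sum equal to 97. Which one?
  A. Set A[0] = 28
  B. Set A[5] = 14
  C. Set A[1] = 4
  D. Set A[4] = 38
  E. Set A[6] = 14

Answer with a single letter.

Option A: A[0] 47->28, delta=-19, new_sum=116+(-19)=97 <-- matches target
Option B: A[5] 29->14, delta=-15, new_sum=116+(-15)=101
Option C: A[1] 30->4, delta=-26, new_sum=116+(-26)=90
Option D: A[4] 27->38, delta=11, new_sum=116+(11)=127
Option E: A[6] -14->14, delta=28, new_sum=116+(28)=144

Answer: A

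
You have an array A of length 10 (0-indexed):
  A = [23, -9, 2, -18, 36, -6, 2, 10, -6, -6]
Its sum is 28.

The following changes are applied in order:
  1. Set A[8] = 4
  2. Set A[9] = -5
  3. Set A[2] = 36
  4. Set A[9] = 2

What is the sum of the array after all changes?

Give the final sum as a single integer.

Answer: 80

Derivation:
Initial sum: 28
Change 1: A[8] -6 -> 4, delta = 10, sum = 38
Change 2: A[9] -6 -> -5, delta = 1, sum = 39
Change 3: A[2] 2 -> 36, delta = 34, sum = 73
Change 4: A[9] -5 -> 2, delta = 7, sum = 80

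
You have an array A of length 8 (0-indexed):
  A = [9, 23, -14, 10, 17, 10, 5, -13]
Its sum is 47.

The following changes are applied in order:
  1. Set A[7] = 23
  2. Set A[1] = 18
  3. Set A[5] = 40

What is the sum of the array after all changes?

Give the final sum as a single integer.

Initial sum: 47
Change 1: A[7] -13 -> 23, delta = 36, sum = 83
Change 2: A[1] 23 -> 18, delta = -5, sum = 78
Change 3: A[5] 10 -> 40, delta = 30, sum = 108

Answer: 108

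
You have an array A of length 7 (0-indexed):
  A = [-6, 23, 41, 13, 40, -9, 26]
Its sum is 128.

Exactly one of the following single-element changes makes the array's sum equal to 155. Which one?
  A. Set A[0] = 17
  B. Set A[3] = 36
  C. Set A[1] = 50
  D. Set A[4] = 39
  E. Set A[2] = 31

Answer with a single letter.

Answer: C

Derivation:
Option A: A[0] -6->17, delta=23, new_sum=128+(23)=151
Option B: A[3] 13->36, delta=23, new_sum=128+(23)=151
Option C: A[1] 23->50, delta=27, new_sum=128+(27)=155 <-- matches target
Option D: A[4] 40->39, delta=-1, new_sum=128+(-1)=127
Option E: A[2] 41->31, delta=-10, new_sum=128+(-10)=118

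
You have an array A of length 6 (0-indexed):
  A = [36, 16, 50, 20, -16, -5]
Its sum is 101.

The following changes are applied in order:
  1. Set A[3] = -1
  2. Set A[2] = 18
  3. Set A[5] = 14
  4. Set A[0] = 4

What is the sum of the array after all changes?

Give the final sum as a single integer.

Initial sum: 101
Change 1: A[3] 20 -> -1, delta = -21, sum = 80
Change 2: A[2] 50 -> 18, delta = -32, sum = 48
Change 3: A[5] -5 -> 14, delta = 19, sum = 67
Change 4: A[0] 36 -> 4, delta = -32, sum = 35

Answer: 35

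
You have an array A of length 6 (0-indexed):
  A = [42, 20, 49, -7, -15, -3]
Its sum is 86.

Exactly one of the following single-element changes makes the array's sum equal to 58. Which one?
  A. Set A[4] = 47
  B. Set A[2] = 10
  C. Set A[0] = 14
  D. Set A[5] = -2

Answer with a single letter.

Answer: C

Derivation:
Option A: A[4] -15->47, delta=62, new_sum=86+(62)=148
Option B: A[2] 49->10, delta=-39, new_sum=86+(-39)=47
Option C: A[0] 42->14, delta=-28, new_sum=86+(-28)=58 <-- matches target
Option D: A[5] -3->-2, delta=1, new_sum=86+(1)=87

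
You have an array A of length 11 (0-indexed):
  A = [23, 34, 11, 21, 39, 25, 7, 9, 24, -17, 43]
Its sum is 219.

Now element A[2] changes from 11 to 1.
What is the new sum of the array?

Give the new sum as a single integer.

Answer: 209

Derivation:
Old value at index 2: 11
New value at index 2: 1
Delta = 1 - 11 = -10
New sum = old_sum + delta = 219 + (-10) = 209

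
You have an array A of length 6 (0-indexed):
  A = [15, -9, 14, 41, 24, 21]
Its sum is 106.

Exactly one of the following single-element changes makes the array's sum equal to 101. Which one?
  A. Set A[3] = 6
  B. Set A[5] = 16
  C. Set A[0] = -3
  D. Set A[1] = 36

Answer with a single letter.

Option A: A[3] 41->6, delta=-35, new_sum=106+(-35)=71
Option B: A[5] 21->16, delta=-5, new_sum=106+(-5)=101 <-- matches target
Option C: A[0] 15->-3, delta=-18, new_sum=106+(-18)=88
Option D: A[1] -9->36, delta=45, new_sum=106+(45)=151

Answer: B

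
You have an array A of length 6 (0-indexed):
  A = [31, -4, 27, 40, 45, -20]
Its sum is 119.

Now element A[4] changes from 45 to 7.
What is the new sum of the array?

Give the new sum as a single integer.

Answer: 81

Derivation:
Old value at index 4: 45
New value at index 4: 7
Delta = 7 - 45 = -38
New sum = old_sum + delta = 119 + (-38) = 81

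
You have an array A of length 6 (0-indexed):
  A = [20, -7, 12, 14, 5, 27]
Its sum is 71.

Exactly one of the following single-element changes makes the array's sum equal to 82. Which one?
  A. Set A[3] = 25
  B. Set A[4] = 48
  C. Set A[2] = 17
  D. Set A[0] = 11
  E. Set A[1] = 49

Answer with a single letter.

Option A: A[3] 14->25, delta=11, new_sum=71+(11)=82 <-- matches target
Option B: A[4] 5->48, delta=43, new_sum=71+(43)=114
Option C: A[2] 12->17, delta=5, new_sum=71+(5)=76
Option D: A[0] 20->11, delta=-9, new_sum=71+(-9)=62
Option E: A[1] -7->49, delta=56, new_sum=71+(56)=127

Answer: A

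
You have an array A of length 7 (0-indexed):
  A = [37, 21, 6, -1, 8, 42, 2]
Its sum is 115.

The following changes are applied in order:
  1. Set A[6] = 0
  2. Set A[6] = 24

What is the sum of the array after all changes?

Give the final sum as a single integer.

Initial sum: 115
Change 1: A[6] 2 -> 0, delta = -2, sum = 113
Change 2: A[6] 0 -> 24, delta = 24, sum = 137

Answer: 137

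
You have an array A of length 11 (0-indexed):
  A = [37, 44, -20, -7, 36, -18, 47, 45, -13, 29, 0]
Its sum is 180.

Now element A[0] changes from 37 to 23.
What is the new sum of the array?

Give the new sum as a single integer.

Old value at index 0: 37
New value at index 0: 23
Delta = 23 - 37 = -14
New sum = old_sum + delta = 180 + (-14) = 166

Answer: 166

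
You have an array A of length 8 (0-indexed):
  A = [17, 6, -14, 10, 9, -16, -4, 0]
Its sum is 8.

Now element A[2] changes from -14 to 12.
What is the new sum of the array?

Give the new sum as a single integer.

Old value at index 2: -14
New value at index 2: 12
Delta = 12 - -14 = 26
New sum = old_sum + delta = 8 + (26) = 34

Answer: 34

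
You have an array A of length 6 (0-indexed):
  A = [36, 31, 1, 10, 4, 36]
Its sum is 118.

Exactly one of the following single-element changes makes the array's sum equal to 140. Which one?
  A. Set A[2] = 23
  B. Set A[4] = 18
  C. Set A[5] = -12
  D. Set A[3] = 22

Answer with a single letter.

Option A: A[2] 1->23, delta=22, new_sum=118+(22)=140 <-- matches target
Option B: A[4] 4->18, delta=14, new_sum=118+(14)=132
Option C: A[5] 36->-12, delta=-48, new_sum=118+(-48)=70
Option D: A[3] 10->22, delta=12, new_sum=118+(12)=130

Answer: A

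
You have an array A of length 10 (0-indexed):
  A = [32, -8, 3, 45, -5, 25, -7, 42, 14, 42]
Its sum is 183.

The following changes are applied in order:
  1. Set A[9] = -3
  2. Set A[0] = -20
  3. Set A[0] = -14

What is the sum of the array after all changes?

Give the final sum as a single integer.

Initial sum: 183
Change 1: A[9] 42 -> -3, delta = -45, sum = 138
Change 2: A[0] 32 -> -20, delta = -52, sum = 86
Change 3: A[0] -20 -> -14, delta = 6, sum = 92

Answer: 92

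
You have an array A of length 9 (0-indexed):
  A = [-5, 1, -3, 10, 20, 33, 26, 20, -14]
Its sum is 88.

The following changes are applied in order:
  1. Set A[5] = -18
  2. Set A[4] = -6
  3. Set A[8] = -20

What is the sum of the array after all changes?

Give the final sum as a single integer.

Initial sum: 88
Change 1: A[5] 33 -> -18, delta = -51, sum = 37
Change 2: A[4] 20 -> -6, delta = -26, sum = 11
Change 3: A[8] -14 -> -20, delta = -6, sum = 5

Answer: 5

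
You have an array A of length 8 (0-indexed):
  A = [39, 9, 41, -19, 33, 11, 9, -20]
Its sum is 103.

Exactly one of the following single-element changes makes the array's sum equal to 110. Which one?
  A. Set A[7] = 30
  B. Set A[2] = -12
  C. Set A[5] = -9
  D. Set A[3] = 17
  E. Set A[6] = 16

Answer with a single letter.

Answer: E

Derivation:
Option A: A[7] -20->30, delta=50, new_sum=103+(50)=153
Option B: A[2] 41->-12, delta=-53, new_sum=103+(-53)=50
Option C: A[5] 11->-9, delta=-20, new_sum=103+(-20)=83
Option D: A[3] -19->17, delta=36, new_sum=103+(36)=139
Option E: A[6] 9->16, delta=7, new_sum=103+(7)=110 <-- matches target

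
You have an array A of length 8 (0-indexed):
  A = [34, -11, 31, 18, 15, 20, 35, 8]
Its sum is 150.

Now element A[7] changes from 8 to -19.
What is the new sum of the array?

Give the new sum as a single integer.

Answer: 123

Derivation:
Old value at index 7: 8
New value at index 7: -19
Delta = -19 - 8 = -27
New sum = old_sum + delta = 150 + (-27) = 123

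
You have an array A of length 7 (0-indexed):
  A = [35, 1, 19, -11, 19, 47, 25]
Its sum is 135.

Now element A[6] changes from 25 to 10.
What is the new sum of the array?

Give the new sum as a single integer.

Answer: 120

Derivation:
Old value at index 6: 25
New value at index 6: 10
Delta = 10 - 25 = -15
New sum = old_sum + delta = 135 + (-15) = 120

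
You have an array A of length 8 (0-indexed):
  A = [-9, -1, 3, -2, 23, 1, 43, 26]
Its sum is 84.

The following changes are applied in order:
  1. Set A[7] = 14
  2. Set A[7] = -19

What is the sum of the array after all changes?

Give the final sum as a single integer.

Initial sum: 84
Change 1: A[7] 26 -> 14, delta = -12, sum = 72
Change 2: A[7] 14 -> -19, delta = -33, sum = 39

Answer: 39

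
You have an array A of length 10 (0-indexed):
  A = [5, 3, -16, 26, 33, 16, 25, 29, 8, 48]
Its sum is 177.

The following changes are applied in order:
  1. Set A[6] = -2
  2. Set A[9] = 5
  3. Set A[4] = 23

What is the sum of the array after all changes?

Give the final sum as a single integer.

Answer: 97

Derivation:
Initial sum: 177
Change 1: A[6] 25 -> -2, delta = -27, sum = 150
Change 2: A[9] 48 -> 5, delta = -43, sum = 107
Change 3: A[4] 33 -> 23, delta = -10, sum = 97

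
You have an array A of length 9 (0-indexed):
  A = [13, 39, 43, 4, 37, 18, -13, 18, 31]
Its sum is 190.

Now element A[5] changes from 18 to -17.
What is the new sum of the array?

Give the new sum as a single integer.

Answer: 155

Derivation:
Old value at index 5: 18
New value at index 5: -17
Delta = -17 - 18 = -35
New sum = old_sum + delta = 190 + (-35) = 155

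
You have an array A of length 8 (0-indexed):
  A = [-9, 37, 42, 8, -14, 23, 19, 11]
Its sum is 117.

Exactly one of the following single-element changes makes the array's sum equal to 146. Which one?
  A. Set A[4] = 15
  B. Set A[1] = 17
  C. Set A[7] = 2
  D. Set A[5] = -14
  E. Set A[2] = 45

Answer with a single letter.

Option A: A[4] -14->15, delta=29, new_sum=117+(29)=146 <-- matches target
Option B: A[1] 37->17, delta=-20, new_sum=117+(-20)=97
Option C: A[7] 11->2, delta=-9, new_sum=117+(-9)=108
Option D: A[5] 23->-14, delta=-37, new_sum=117+(-37)=80
Option E: A[2] 42->45, delta=3, new_sum=117+(3)=120

Answer: A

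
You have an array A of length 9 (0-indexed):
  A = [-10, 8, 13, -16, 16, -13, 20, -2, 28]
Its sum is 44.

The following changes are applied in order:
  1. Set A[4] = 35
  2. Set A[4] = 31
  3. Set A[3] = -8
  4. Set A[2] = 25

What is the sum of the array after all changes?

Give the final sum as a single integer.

Initial sum: 44
Change 1: A[4] 16 -> 35, delta = 19, sum = 63
Change 2: A[4] 35 -> 31, delta = -4, sum = 59
Change 3: A[3] -16 -> -8, delta = 8, sum = 67
Change 4: A[2] 13 -> 25, delta = 12, sum = 79

Answer: 79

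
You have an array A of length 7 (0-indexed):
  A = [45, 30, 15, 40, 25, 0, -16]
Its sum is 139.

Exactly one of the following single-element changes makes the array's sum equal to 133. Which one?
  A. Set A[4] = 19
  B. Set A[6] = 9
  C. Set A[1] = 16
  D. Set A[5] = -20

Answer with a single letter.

Option A: A[4] 25->19, delta=-6, new_sum=139+(-6)=133 <-- matches target
Option B: A[6] -16->9, delta=25, new_sum=139+(25)=164
Option C: A[1] 30->16, delta=-14, new_sum=139+(-14)=125
Option D: A[5] 0->-20, delta=-20, new_sum=139+(-20)=119

Answer: A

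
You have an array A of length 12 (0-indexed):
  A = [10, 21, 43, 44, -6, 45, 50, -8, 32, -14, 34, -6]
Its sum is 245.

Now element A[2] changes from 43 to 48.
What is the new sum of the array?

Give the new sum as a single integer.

Old value at index 2: 43
New value at index 2: 48
Delta = 48 - 43 = 5
New sum = old_sum + delta = 245 + (5) = 250

Answer: 250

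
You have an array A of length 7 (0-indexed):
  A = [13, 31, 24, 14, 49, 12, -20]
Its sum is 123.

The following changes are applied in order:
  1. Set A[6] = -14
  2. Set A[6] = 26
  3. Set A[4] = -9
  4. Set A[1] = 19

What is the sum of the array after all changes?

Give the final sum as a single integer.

Initial sum: 123
Change 1: A[6] -20 -> -14, delta = 6, sum = 129
Change 2: A[6] -14 -> 26, delta = 40, sum = 169
Change 3: A[4] 49 -> -9, delta = -58, sum = 111
Change 4: A[1] 31 -> 19, delta = -12, sum = 99

Answer: 99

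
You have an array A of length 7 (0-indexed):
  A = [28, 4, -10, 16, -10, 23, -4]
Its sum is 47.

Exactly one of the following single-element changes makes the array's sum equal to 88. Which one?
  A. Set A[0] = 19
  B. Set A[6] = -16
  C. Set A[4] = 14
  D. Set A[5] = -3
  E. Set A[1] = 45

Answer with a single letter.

Option A: A[0] 28->19, delta=-9, new_sum=47+(-9)=38
Option B: A[6] -4->-16, delta=-12, new_sum=47+(-12)=35
Option C: A[4] -10->14, delta=24, new_sum=47+(24)=71
Option D: A[5] 23->-3, delta=-26, new_sum=47+(-26)=21
Option E: A[1] 4->45, delta=41, new_sum=47+(41)=88 <-- matches target

Answer: E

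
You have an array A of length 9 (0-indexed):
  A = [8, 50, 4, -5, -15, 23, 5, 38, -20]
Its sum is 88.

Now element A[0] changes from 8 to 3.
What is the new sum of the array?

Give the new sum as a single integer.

Old value at index 0: 8
New value at index 0: 3
Delta = 3 - 8 = -5
New sum = old_sum + delta = 88 + (-5) = 83

Answer: 83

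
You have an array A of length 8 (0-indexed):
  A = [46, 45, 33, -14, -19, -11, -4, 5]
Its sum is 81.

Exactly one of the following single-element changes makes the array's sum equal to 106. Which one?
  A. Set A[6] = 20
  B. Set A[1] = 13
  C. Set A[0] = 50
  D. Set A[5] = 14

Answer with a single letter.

Option A: A[6] -4->20, delta=24, new_sum=81+(24)=105
Option B: A[1] 45->13, delta=-32, new_sum=81+(-32)=49
Option C: A[0] 46->50, delta=4, new_sum=81+(4)=85
Option D: A[5] -11->14, delta=25, new_sum=81+(25)=106 <-- matches target

Answer: D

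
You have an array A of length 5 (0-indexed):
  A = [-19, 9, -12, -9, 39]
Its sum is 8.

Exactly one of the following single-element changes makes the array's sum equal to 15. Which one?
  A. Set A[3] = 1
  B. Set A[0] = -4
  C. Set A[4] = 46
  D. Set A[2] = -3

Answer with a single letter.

Answer: C

Derivation:
Option A: A[3] -9->1, delta=10, new_sum=8+(10)=18
Option B: A[0] -19->-4, delta=15, new_sum=8+(15)=23
Option C: A[4] 39->46, delta=7, new_sum=8+(7)=15 <-- matches target
Option D: A[2] -12->-3, delta=9, new_sum=8+(9)=17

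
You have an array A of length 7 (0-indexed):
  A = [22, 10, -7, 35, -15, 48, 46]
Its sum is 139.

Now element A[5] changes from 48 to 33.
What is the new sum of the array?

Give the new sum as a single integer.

Old value at index 5: 48
New value at index 5: 33
Delta = 33 - 48 = -15
New sum = old_sum + delta = 139 + (-15) = 124

Answer: 124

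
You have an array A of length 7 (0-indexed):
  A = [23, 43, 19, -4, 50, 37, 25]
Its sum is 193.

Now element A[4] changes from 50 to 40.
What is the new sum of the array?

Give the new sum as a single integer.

Answer: 183

Derivation:
Old value at index 4: 50
New value at index 4: 40
Delta = 40 - 50 = -10
New sum = old_sum + delta = 193 + (-10) = 183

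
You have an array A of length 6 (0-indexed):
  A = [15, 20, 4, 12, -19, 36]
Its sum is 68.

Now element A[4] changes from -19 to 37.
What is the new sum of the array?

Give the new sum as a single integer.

Answer: 124

Derivation:
Old value at index 4: -19
New value at index 4: 37
Delta = 37 - -19 = 56
New sum = old_sum + delta = 68 + (56) = 124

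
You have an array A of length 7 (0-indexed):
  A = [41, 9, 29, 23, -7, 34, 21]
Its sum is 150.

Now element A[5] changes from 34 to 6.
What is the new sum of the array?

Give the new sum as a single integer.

Old value at index 5: 34
New value at index 5: 6
Delta = 6 - 34 = -28
New sum = old_sum + delta = 150 + (-28) = 122

Answer: 122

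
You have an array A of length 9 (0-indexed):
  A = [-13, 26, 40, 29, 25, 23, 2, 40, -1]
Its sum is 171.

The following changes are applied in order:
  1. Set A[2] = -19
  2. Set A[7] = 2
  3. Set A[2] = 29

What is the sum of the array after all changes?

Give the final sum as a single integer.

Answer: 122

Derivation:
Initial sum: 171
Change 1: A[2] 40 -> -19, delta = -59, sum = 112
Change 2: A[7] 40 -> 2, delta = -38, sum = 74
Change 3: A[2] -19 -> 29, delta = 48, sum = 122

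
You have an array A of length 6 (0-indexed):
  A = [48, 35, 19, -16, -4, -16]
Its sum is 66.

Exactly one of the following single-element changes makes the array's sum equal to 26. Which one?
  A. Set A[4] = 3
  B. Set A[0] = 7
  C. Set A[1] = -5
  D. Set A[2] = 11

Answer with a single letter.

Option A: A[4] -4->3, delta=7, new_sum=66+(7)=73
Option B: A[0] 48->7, delta=-41, new_sum=66+(-41)=25
Option C: A[1] 35->-5, delta=-40, new_sum=66+(-40)=26 <-- matches target
Option D: A[2] 19->11, delta=-8, new_sum=66+(-8)=58

Answer: C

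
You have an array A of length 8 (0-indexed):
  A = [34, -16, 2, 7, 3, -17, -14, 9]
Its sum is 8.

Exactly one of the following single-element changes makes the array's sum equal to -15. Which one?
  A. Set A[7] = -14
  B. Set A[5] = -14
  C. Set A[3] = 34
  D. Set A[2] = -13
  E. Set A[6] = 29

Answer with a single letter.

Answer: A

Derivation:
Option A: A[7] 9->-14, delta=-23, new_sum=8+(-23)=-15 <-- matches target
Option B: A[5] -17->-14, delta=3, new_sum=8+(3)=11
Option C: A[3] 7->34, delta=27, new_sum=8+(27)=35
Option D: A[2] 2->-13, delta=-15, new_sum=8+(-15)=-7
Option E: A[6] -14->29, delta=43, new_sum=8+(43)=51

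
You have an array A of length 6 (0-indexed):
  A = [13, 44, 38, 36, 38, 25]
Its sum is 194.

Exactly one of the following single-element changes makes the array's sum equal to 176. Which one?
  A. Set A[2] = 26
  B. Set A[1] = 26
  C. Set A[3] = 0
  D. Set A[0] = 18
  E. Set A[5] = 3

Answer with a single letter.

Option A: A[2] 38->26, delta=-12, new_sum=194+(-12)=182
Option B: A[1] 44->26, delta=-18, new_sum=194+(-18)=176 <-- matches target
Option C: A[3] 36->0, delta=-36, new_sum=194+(-36)=158
Option D: A[0] 13->18, delta=5, new_sum=194+(5)=199
Option E: A[5] 25->3, delta=-22, new_sum=194+(-22)=172

Answer: B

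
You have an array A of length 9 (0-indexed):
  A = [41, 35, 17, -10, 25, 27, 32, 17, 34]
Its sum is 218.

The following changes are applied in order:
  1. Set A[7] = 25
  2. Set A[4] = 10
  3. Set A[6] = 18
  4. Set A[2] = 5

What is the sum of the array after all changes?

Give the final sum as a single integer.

Answer: 185

Derivation:
Initial sum: 218
Change 1: A[7] 17 -> 25, delta = 8, sum = 226
Change 2: A[4] 25 -> 10, delta = -15, sum = 211
Change 3: A[6] 32 -> 18, delta = -14, sum = 197
Change 4: A[2] 17 -> 5, delta = -12, sum = 185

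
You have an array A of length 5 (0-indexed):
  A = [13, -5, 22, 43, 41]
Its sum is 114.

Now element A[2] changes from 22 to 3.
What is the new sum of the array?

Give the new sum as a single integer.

Answer: 95

Derivation:
Old value at index 2: 22
New value at index 2: 3
Delta = 3 - 22 = -19
New sum = old_sum + delta = 114 + (-19) = 95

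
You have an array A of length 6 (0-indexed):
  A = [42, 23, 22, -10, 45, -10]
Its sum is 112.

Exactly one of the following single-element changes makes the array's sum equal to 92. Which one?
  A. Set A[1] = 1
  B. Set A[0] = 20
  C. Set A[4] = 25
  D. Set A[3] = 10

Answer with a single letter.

Option A: A[1] 23->1, delta=-22, new_sum=112+(-22)=90
Option B: A[0] 42->20, delta=-22, new_sum=112+(-22)=90
Option C: A[4] 45->25, delta=-20, new_sum=112+(-20)=92 <-- matches target
Option D: A[3] -10->10, delta=20, new_sum=112+(20)=132

Answer: C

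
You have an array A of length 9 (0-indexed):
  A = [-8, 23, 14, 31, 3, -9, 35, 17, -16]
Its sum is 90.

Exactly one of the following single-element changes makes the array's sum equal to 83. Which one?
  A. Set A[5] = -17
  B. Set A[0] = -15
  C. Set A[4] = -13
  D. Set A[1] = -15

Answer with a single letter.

Answer: B

Derivation:
Option A: A[5] -9->-17, delta=-8, new_sum=90+(-8)=82
Option B: A[0] -8->-15, delta=-7, new_sum=90+(-7)=83 <-- matches target
Option C: A[4] 3->-13, delta=-16, new_sum=90+(-16)=74
Option D: A[1] 23->-15, delta=-38, new_sum=90+(-38)=52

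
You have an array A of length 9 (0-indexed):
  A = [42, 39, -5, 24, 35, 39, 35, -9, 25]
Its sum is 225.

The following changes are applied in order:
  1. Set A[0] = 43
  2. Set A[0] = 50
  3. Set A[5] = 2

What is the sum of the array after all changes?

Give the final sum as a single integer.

Initial sum: 225
Change 1: A[0] 42 -> 43, delta = 1, sum = 226
Change 2: A[0] 43 -> 50, delta = 7, sum = 233
Change 3: A[5] 39 -> 2, delta = -37, sum = 196

Answer: 196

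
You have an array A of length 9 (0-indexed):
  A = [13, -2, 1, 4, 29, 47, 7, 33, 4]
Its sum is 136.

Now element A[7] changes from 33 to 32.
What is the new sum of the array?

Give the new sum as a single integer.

Answer: 135

Derivation:
Old value at index 7: 33
New value at index 7: 32
Delta = 32 - 33 = -1
New sum = old_sum + delta = 136 + (-1) = 135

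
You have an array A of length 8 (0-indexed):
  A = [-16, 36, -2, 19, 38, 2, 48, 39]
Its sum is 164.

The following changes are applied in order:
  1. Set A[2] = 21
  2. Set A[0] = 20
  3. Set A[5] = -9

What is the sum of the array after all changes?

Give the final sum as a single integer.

Answer: 212

Derivation:
Initial sum: 164
Change 1: A[2] -2 -> 21, delta = 23, sum = 187
Change 2: A[0] -16 -> 20, delta = 36, sum = 223
Change 3: A[5] 2 -> -9, delta = -11, sum = 212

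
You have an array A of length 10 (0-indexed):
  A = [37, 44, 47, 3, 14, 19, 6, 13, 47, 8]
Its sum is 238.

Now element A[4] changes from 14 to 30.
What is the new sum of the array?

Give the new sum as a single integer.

Old value at index 4: 14
New value at index 4: 30
Delta = 30 - 14 = 16
New sum = old_sum + delta = 238 + (16) = 254

Answer: 254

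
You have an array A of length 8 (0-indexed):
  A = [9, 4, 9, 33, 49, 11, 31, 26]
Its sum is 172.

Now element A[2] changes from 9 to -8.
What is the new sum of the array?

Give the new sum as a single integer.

Answer: 155

Derivation:
Old value at index 2: 9
New value at index 2: -8
Delta = -8 - 9 = -17
New sum = old_sum + delta = 172 + (-17) = 155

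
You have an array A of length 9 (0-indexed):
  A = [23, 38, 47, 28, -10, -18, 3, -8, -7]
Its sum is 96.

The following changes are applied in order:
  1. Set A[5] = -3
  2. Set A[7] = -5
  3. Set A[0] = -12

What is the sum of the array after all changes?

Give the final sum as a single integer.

Answer: 79

Derivation:
Initial sum: 96
Change 1: A[5] -18 -> -3, delta = 15, sum = 111
Change 2: A[7] -8 -> -5, delta = 3, sum = 114
Change 3: A[0] 23 -> -12, delta = -35, sum = 79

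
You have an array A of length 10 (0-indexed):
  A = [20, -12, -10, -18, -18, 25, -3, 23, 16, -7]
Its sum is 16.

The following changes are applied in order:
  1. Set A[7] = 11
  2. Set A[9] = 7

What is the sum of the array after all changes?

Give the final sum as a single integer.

Initial sum: 16
Change 1: A[7] 23 -> 11, delta = -12, sum = 4
Change 2: A[9] -7 -> 7, delta = 14, sum = 18

Answer: 18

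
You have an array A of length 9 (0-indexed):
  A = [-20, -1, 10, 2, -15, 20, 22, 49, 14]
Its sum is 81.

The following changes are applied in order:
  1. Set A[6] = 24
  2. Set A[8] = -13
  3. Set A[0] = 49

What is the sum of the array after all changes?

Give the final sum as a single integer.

Answer: 125

Derivation:
Initial sum: 81
Change 1: A[6] 22 -> 24, delta = 2, sum = 83
Change 2: A[8] 14 -> -13, delta = -27, sum = 56
Change 3: A[0] -20 -> 49, delta = 69, sum = 125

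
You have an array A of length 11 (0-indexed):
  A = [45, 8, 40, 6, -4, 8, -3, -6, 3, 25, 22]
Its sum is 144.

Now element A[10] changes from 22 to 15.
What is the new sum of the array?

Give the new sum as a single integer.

Answer: 137

Derivation:
Old value at index 10: 22
New value at index 10: 15
Delta = 15 - 22 = -7
New sum = old_sum + delta = 144 + (-7) = 137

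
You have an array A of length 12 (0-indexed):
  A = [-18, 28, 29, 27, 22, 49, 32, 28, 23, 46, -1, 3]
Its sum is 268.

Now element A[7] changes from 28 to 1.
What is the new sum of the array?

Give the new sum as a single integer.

Old value at index 7: 28
New value at index 7: 1
Delta = 1 - 28 = -27
New sum = old_sum + delta = 268 + (-27) = 241

Answer: 241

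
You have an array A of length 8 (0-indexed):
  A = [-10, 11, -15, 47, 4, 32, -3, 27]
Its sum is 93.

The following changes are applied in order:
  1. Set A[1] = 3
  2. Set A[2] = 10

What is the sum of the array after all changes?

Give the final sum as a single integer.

Initial sum: 93
Change 1: A[1] 11 -> 3, delta = -8, sum = 85
Change 2: A[2] -15 -> 10, delta = 25, sum = 110

Answer: 110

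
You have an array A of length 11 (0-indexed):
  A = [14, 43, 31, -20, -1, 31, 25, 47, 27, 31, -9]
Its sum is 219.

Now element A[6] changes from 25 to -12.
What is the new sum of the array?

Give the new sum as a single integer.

Answer: 182

Derivation:
Old value at index 6: 25
New value at index 6: -12
Delta = -12 - 25 = -37
New sum = old_sum + delta = 219 + (-37) = 182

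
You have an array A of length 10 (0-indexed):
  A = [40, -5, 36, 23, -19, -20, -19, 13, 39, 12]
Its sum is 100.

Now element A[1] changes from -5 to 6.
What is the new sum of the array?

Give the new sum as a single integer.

Old value at index 1: -5
New value at index 1: 6
Delta = 6 - -5 = 11
New sum = old_sum + delta = 100 + (11) = 111

Answer: 111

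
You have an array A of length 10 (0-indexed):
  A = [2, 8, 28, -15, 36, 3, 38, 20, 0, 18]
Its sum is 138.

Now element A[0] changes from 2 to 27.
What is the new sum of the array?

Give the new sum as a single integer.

Old value at index 0: 2
New value at index 0: 27
Delta = 27 - 2 = 25
New sum = old_sum + delta = 138 + (25) = 163

Answer: 163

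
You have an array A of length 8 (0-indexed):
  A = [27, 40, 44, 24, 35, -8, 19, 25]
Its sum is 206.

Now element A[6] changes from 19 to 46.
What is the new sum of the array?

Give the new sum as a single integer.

Old value at index 6: 19
New value at index 6: 46
Delta = 46 - 19 = 27
New sum = old_sum + delta = 206 + (27) = 233

Answer: 233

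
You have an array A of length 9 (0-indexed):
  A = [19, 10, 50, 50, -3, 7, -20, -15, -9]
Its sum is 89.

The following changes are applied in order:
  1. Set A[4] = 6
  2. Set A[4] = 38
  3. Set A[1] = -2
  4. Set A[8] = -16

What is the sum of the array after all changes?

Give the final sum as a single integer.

Initial sum: 89
Change 1: A[4] -3 -> 6, delta = 9, sum = 98
Change 2: A[4] 6 -> 38, delta = 32, sum = 130
Change 3: A[1] 10 -> -2, delta = -12, sum = 118
Change 4: A[8] -9 -> -16, delta = -7, sum = 111

Answer: 111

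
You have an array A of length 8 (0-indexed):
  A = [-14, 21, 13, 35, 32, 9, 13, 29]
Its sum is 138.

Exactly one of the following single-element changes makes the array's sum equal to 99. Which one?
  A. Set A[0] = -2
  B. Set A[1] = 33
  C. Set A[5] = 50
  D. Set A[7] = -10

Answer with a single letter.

Option A: A[0] -14->-2, delta=12, new_sum=138+(12)=150
Option B: A[1] 21->33, delta=12, new_sum=138+(12)=150
Option C: A[5] 9->50, delta=41, new_sum=138+(41)=179
Option D: A[7] 29->-10, delta=-39, new_sum=138+(-39)=99 <-- matches target

Answer: D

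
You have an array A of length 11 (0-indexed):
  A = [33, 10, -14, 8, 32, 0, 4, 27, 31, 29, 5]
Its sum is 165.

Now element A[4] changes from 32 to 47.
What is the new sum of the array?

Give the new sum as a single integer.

Answer: 180

Derivation:
Old value at index 4: 32
New value at index 4: 47
Delta = 47 - 32 = 15
New sum = old_sum + delta = 165 + (15) = 180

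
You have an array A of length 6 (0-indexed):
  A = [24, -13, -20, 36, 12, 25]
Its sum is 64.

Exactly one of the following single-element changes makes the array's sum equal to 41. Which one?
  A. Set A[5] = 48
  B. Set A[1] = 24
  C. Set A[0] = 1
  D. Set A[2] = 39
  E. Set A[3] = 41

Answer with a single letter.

Option A: A[5] 25->48, delta=23, new_sum=64+(23)=87
Option B: A[1] -13->24, delta=37, new_sum=64+(37)=101
Option C: A[0] 24->1, delta=-23, new_sum=64+(-23)=41 <-- matches target
Option D: A[2] -20->39, delta=59, new_sum=64+(59)=123
Option E: A[3] 36->41, delta=5, new_sum=64+(5)=69

Answer: C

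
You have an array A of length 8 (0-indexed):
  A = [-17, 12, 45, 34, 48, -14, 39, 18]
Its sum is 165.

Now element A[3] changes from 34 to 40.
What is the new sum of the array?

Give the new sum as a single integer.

Old value at index 3: 34
New value at index 3: 40
Delta = 40 - 34 = 6
New sum = old_sum + delta = 165 + (6) = 171

Answer: 171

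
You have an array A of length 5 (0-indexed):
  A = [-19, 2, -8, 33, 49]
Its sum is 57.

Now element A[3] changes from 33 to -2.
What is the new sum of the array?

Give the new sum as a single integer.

Old value at index 3: 33
New value at index 3: -2
Delta = -2 - 33 = -35
New sum = old_sum + delta = 57 + (-35) = 22

Answer: 22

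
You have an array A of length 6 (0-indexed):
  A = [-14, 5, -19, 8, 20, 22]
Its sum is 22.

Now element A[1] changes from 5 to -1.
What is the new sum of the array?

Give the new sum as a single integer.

Answer: 16

Derivation:
Old value at index 1: 5
New value at index 1: -1
Delta = -1 - 5 = -6
New sum = old_sum + delta = 22 + (-6) = 16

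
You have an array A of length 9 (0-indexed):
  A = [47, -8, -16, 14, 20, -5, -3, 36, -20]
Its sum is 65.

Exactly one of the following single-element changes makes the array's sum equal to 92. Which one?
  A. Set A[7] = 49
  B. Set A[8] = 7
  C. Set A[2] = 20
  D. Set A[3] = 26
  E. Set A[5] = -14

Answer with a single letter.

Answer: B

Derivation:
Option A: A[7] 36->49, delta=13, new_sum=65+(13)=78
Option B: A[8] -20->7, delta=27, new_sum=65+(27)=92 <-- matches target
Option C: A[2] -16->20, delta=36, new_sum=65+(36)=101
Option D: A[3] 14->26, delta=12, new_sum=65+(12)=77
Option E: A[5] -5->-14, delta=-9, new_sum=65+(-9)=56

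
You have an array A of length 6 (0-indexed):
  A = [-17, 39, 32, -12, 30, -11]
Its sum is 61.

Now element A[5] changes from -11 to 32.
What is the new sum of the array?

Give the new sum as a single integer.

Answer: 104

Derivation:
Old value at index 5: -11
New value at index 5: 32
Delta = 32 - -11 = 43
New sum = old_sum + delta = 61 + (43) = 104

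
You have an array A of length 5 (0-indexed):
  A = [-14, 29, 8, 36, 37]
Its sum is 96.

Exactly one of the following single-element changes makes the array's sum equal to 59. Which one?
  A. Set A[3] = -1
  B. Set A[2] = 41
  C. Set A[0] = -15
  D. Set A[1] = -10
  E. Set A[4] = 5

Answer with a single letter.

Answer: A

Derivation:
Option A: A[3] 36->-1, delta=-37, new_sum=96+(-37)=59 <-- matches target
Option B: A[2] 8->41, delta=33, new_sum=96+(33)=129
Option C: A[0] -14->-15, delta=-1, new_sum=96+(-1)=95
Option D: A[1] 29->-10, delta=-39, new_sum=96+(-39)=57
Option E: A[4] 37->5, delta=-32, new_sum=96+(-32)=64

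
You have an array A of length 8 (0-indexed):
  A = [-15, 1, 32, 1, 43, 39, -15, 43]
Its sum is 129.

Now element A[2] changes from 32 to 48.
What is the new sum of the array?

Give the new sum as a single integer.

Answer: 145

Derivation:
Old value at index 2: 32
New value at index 2: 48
Delta = 48 - 32 = 16
New sum = old_sum + delta = 129 + (16) = 145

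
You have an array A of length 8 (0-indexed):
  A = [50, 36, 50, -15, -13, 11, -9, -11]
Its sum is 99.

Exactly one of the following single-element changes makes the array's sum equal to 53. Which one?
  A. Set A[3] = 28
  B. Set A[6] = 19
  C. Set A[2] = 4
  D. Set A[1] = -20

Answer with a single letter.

Answer: C

Derivation:
Option A: A[3] -15->28, delta=43, new_sum=99+(43)=142
Option B: A[6] -9->19, delta=28, new_sum=99+(28)=127
Option C: A[2] 50->4, delta=-46, new_sum=99+(-46)=53 <-- matches target
Option D: A[1] 36->-20, delta=-56, new_sum=99+(-56)=43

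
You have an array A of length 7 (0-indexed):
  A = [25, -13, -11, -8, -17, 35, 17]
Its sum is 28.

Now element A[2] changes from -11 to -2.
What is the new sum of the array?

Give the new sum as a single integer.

Old value at index 2: -11
New value at index 2: -2
Delta = -2 - -11 = 9
New sum = old_sum + delta = 28 + (9) = 37

Answer: 37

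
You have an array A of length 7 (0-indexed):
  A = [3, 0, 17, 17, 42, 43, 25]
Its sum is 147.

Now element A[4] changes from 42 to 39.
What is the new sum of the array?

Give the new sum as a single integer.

Old value at index 4: 42
New value at index 4: 39
Delta = 39 - 42 = -3
New sum = old_sum + delta = 147 + (-3) = 144

Answer: 144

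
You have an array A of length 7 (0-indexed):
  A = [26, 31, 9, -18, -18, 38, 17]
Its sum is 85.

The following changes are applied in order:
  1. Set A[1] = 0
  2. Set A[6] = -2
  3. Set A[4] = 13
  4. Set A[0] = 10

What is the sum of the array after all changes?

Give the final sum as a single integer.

Answer: 50

Derivation:
Initial sum: 85
Change 1: A[1] 31 -> 0, delta = -31, sum = 54
Change 2: A[6] 17 -> -2, delta = -19, sum = 35
Change 3: A[4] -18 -> 13, delta = 31, sum = 66
Change 4: A[0] 26 -> 10, delta = -16, sum = 50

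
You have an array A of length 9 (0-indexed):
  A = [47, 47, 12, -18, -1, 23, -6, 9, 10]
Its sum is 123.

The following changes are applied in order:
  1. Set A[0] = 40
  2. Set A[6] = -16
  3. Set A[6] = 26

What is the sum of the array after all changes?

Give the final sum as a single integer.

Answer: 148

Derivation:
Initial sum: 123
Change 1: A[0] 47 -> 40, delta = -7, sum = 116
Change 2: A[6] -6 -> -16, delta = -10, sum = 106
Change 3: A[6] -16 -> 26, delta = 42, sum = 148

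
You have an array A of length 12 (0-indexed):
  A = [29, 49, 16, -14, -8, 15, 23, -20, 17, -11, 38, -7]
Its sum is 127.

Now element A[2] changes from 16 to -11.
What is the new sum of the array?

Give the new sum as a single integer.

Answer: 100

Derivation:
Old value at index 2: 16
New value at index 2: -11
Delta = -11 - 16 = -27
New sum = old_sum + delta = 127 + (-27) = 100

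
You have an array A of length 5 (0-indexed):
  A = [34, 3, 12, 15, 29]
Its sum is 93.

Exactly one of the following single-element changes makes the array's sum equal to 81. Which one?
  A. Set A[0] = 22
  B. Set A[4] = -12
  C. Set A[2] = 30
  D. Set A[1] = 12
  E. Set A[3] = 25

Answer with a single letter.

Answer: A

Derivation:
Option A: A[0] 34->22, delta=-12, new_sum=93+(-12)=81 <-- matches target
Option B: A[4] 29->-12, delta=-41, new_sum=93+(-41)=52
Option C: A[2] 12->30, delta=18, new_sum=93+(18)=111
Option D: A[1] 3->12, delta=9, new_sum=93+(9)=102
Option E: A[3] 15->25, delta=10, new_sum=93+(10)=103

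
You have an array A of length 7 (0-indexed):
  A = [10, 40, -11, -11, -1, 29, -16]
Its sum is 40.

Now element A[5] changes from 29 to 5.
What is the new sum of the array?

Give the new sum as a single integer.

Old value at index 5: 29
New value at index 5: 5
Delta = 5 - 29 = -24
New sum = old_sum + delta = 40 + (-24) = 16

Answer: 16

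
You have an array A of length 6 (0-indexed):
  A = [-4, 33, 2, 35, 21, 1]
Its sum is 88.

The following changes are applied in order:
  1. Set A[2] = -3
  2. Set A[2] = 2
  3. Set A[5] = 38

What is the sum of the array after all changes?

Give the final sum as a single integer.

Answer: 125

Derivation:
Initial sum: 88
Change 1: A[2] 2 -> -3, delta = -5, sum = 83
Change 2: A[2] -3 -> 2, delta = 5, sum = 88
Change 3: A[5] 1 -> 38, delta = 37, sum = 125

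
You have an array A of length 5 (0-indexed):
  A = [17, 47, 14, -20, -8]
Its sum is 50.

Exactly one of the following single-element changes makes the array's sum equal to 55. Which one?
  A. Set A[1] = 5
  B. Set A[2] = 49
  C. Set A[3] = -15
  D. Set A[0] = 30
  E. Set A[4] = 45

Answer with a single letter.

Answer: C

Derivation:
Option A: A[1] 47->5, delta=-42, new_sum=50+(-42)=8
Option B: A[2] 14->49, delta=35, new_sum=50+(35)=85
Option C: A[3] -20->-15, delta=5, new_sum=50+(5)=55 <-- matches target
Option D: A[0] 17->30, delta=13, new_sum=50+(13)=63
Option E: A[4] -8->45, delta=53, new_sum=50+(53)=103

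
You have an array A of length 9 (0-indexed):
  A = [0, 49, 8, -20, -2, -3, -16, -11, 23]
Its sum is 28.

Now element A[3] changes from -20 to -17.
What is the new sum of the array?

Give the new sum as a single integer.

Answer: 31

Derivation:
Old value at index 3: -20
New value at index 3: -17
Delta = -17 - -20 = 3
New sum = old_sum + delta = 28 + (3) = 31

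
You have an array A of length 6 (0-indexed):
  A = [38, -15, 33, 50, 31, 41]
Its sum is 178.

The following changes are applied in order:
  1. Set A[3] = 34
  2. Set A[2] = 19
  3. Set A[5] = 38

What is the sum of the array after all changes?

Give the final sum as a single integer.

Answer: 145

Derivation:
Initial sum: 178
Change 1: A[3] 50 -> 34, delta = -16, sum = 162
Change 2: A[2] 33 -> 19, delta = -14, sum = 148
Change 3: A[5] 41 -> 38, delta = -3, sum = 145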